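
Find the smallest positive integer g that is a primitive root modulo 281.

3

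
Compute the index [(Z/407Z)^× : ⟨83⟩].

Since 83 ∈ (Z/407Z)^×, its order divides φ(407) = φ(11·37) = (11−1)·(37−1) = 10·36 = 360 = 2^3 · 3^2 · 5.
Divisors of 360: 1, 2, 3, 4, 5, 6, 8, 9, 10, 12, 15, 18, 20, 24, 30, 36, 40, 45, 60, 72, 90, 120, 180, 360.
Compute 83^d (mod 407) for the divisors d until we hit 1:
83^1 ≡ 83 (mod 407)
83^2 ≡ 377 (mod 407)
83^3 ≡ 359 (mod 407)
83^4 ≡ 86 (mod 407)
83^5 ≡ 219 (mod 407)
83^6 ≡ 269 (mod 407)
83^8 ≡ 70 (mod 407)
83^9 ≡ 112 (mod 407)
83^10 ≡ 342 (mod 407)
83^12 ≡ 322 (mod 407)
83^15 ≡ 10 (mod 407)
83^18 ≡ 334 (mod 407)
83^20 ≡ 155 (mod 407)
83^24 ≡ 306 (mod 407)
83^30 ≡ 100 (mod 407)
83^36 ≡ 38 (mod 407)
83^40 ≡ 12 (mod 407)
83^45 ≡ 186 (mod 407)
83^60 ≡ 232 (mod 407)
83^72 ≡ 223 (mod 407)
83^90 ≡ 1 (mod 407) ✓
The order of 83 is 90, so the subgroup it generates has 90 elements.
[(Z/407Z)^× : ⟨83⟩] = 360/90 = 4.

4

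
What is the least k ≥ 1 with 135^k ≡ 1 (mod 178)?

The order of 135 must divide φ(178) = φ(2)·φ(89) = 1·88 = 88 = 2^3 · 11.
Divisors of 88: 1, 2, 4, 8, 11, 22, 44, 88.
Check 135^d mod 178 for each divisor in increasing order:
135^1 ≡ 135 (mod 178)
135^2 ≡ 69 (mod 178)
135^4 ≡ 133 (mod 178)
135^8 ≡ 67 (mod 178)
135^11 ≡ 37 (mod 178)
135^22 ≡ 123 (mod 178)
135^44 ≡ 177 (mod 178)
135^88 ≡ 1 (mod 178) ✓
Therefore the multiplicative order of 135 modulo 178 is 88.

88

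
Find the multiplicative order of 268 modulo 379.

ord(268) | φ(379) = 379 − 1 = 378 = 2 · 3^3 · 7.
Divisors of 378: 1, 2, 3, 6, 7, 9, 14, 18, 21, 27, 42, 54, 63, 126, 189, 378.
Compute 268^d (mod 379) for the divisors d until we hit 1:
268^1 ≡ 268 (mod 379)
268^2 ≡ 193 (mod 379)
268^3 ≡ 180 (mod 379)
268^6 ≡ 185 (mod 379)
268^7 ≡ 310 (mod 379)
268^9 ≡ 327 (mod 379)
268^14 ≡ 213 (mod 379)
268^18 ≡ 51 (mod 379)
268^21 ≡ 84 (mod 379)
268^27 ≡ 1 (mod 379) ✓
The smallest such exponent is 27, so the order of 268 is 27.

27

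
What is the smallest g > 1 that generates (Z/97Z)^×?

5

φ(97) = 97 − 1 = 96 = 2^5 · 3.
Test candidates g = 2, 3, … against the prime factors q ∈ {2, 3} of φ(97): g is a generator iff g^(96/q) ≢ 1 for every such q.
g = 2: 2^48 ≡ 1 — hits 1, so not a primitive root.
g = 3: 3^48 ≡ 1 — hits 1, so not a primitive root.
g = 4: 4^48 ≡ 1 — hits 1, so not a primitive root.
g = 5: 5^48 ≡ 96; 5^32 ≡ 35 — none is 1, so 5 is a primitive root.
The smallest primitive root modulo 97 is 5.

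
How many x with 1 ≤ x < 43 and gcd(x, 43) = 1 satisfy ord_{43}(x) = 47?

φ(43) = 43 − 1 = 42 = 2 · 3 · 7.
Since (Z/43Z)^× is cyclic of order 42, the number of elements of order d is φ(d) when d | 42 and 0 otherwise.
Here 42 is not a multiple of 47, so there are no elements of order 47.

0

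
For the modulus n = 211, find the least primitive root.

2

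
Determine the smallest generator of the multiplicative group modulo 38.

3

φ(38) = φ(2)·φ(19) = 1·18 = 18 = 2 · 3^2.
Test candidates g = 2, 3, … against the prime factors q ∈ {2, 3} of φ(38): g is a generator iff g^(18/q) ≢ 1 for every such q.
g = 2: gcd(2, 38) = 2 > 1, not a unit — skip.
g = 3: 3^9 ≡ 37; 3^6 ≡ 7 — none is 1, so 3 is a primitive root.
So 3 is the smallest generator of (Z/38Z)^×.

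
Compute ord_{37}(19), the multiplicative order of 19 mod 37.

36

Since 19 ∈ (Z/37Z)^×, its order divides φ(37) = 37 − 1 = 36 = 2^2 · 3^2.
Divisors of 36: 1, 2, 3, 4, 6, 9, 12, 18, 36.
Compute 19^d (mod 37) for the divisors d until we hit 1:
19^1 ≡ 19 (mod 37)
19^2 ≡ 28 (mod 37)
19^3 ≡ 14 (mod 37)
19^4 ≡ 7 (mod 37)
19^6 ≡ 11 (mod 37)
19^9 ≡ 6 (mod 37)
19^12 ≡ 10 (mod 37)
19^18 ≡ 36 (mod 37)
19^36 ≡ 1 (mod 37) ✓
Hence ord(19) = 36.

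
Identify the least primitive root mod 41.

6

φ(41) = 41 − 1 = 40 = 2^3 · 5.
g is a primitive root iff g^(40/q) ≢ 1 (mod 41) for each prime q ∈ {2, 5}.
g = 2: 2^20 ≡ 1 — hits 1, so not a primitive root.
g = 3: 3^20 ≡ 40; 3^8 ≡ 1 — hits 1, so not a primitive root.
g = 4: 4^20 ≡ 1 — hits 1, so not a primitive root.
g = 5: 5^20 ≡ 1 — hits 1, so not a primitive root.
g = 6: 6^20 ≡ 40; 6^8 ≡ 10 — none is 1, so 6 is a primitive root.
So 6 is the smallest generator of (Z/41Z)^×.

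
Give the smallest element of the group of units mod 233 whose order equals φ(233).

φ(233) = 233 − 1 = 232 = 2^3 · 29.
g is a primitive root iff g^(232/q) ≢ 1 (mod 233) for each prime q ∈ {2, 29}.
g = 2: 2^116 ≡ 1 — hits 1, so not a primitive root.
g = 3: 3^116 ≡ 232; 3^8 ≡ 37 — none is 1, so 3 is a primitive root.
So 3 is the smallest generator of (Z/233Z)^×.

3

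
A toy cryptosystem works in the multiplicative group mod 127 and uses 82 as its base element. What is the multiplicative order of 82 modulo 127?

By Lagrange's theorem, ord_127(82) divides φ(127) = 127 − 1 = 126 = 2 · 3^2 · 7.
Divisors of 126: 1, 2, 3, 6, 7, 9, 14, 18, 21, 42, 63, 126.
Test each divisor d:
82^1 ≡ 82 (mod 127)
82^2 ≡ 120 (mod 127)
82^3 ≡ 61 (mod 127)
82^6 ≡ 38 (mod 127)
82^7 ≡ 68 (mod 127)
82^9 ≡ 32 (mod 127)
82^14 ≡ 52 (mod 127)
82^18 ≡ 8 (mod 127)
82^21 ≡ 107 (mod 127)
82^42 ≡ 19 (mod 127)
82^63 ≡ 1 (mod 127) ✓
The smallest such exponent is 63, so the order of 82 is 63.

63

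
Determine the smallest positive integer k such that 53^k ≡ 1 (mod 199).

Since 53 ∈ (Z/199Z)^×, its order divides φ(199) = 199 − 1 = 198 = 2 · 3^2 · 11.
Divisors of 198: 1, 2, 3, 6, 9, 11, 18, 22, 33, 66, 99, 198.
Compute 53^d (mod 199) for the divisors d until we hit 1:
53^1 ≡ 53
53^2 ≡ 23
53^3 ≡ 25
53^6 ≡ 28
53^9 ≡ 103
53^11 ≡ 180
53^18 ≡ 62
53^22 ≡ 162
53^33 ≡ 106
53^66 ≡ 92
53^99 ≡ 1
Therefore the multiplicative order of 53 modulo 199 is 99.

99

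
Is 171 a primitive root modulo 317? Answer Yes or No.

Yes

φ(317) = 317 − 1 = 316 = 2^2 · 79.
171 is a primitive root mod 317 iff 171^(φ(317)/q) ≢ 1 for every prime q | φ(317), i.e. q ∈ {2, 79}.
171^158 ≡ 316 (mod 317)  [q = 2: ≢ 1 ✓]
171^4 ≡ 223 (mod 317)  [q = 79: ≢ 1 ✓]
Every test exponent gives a nontrivial residue, hence 171 generates the full group.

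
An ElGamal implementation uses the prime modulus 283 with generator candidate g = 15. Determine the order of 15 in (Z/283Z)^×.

47

Since 15 ∈ (Z/283Z)^×, its order divides φ(283) = 283 − 1 = 282 = 2 · 3 · 47.
Divisors of 282: 1, 2, 3, 6, 47, 94, 141, 282.
Evaluate successive powers at the divisors of 282:
15^1 ≡ 15 (mod 283)
15^2 ≡ 225 (mod 283)
15^3 ≡ 262 (mod 283)
15^6 ≡ 158 (mod 283)
15^47 ≡ 1 (mod 283) ✓
Therefore the multiplicative order of 15 modulo 283 is 47.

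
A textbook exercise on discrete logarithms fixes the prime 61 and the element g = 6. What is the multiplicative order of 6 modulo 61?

60

Since 6 ∈ (Z/61Z)^×, its order divides φ(61) = 61 − 1 = 60 = 2^2 · 3 · 5.
Divisors of 60: 1, 2, 3, 4, 5, 6, 10, 12, 15, 20, 30, 60.
Check 6^d mod 61 for each divisor in increasing order:
6^1 ≡ 6
6^2 ≡ 36
6^3 ≡ 33
6^4 ≡ 15
6^5 ≡ 29
6^6 ≡ 52
6^10 ≡ 48
6^12 ≡ 20
6^15 ≡ 50
6^20 ≡ 47
6^30 ≡ 60
6^60 ≡ 1
So ord_61(6) = 60.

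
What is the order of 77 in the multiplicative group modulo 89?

8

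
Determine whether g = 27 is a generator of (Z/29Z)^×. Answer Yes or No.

Yes

φ(29) = 29 − 1 = 28 = 2^2 · 7.
It suffices to check that the order of 27 is not a proper divisor of 28: compute 27^(28/q) for q ∈ {2, 7}.
27^14 ≡ 28 (mod 29)  [q = 2: ≢ 1 ✓]
27^4 ≡ 16 (mod 29)  [q = 7: ≢ 1 ✓]
None equal 1, so ord_29(27) = 28: 27 is a primitive root.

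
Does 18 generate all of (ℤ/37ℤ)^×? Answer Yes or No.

Yes

φ(37) = 37 − 1 = 36 = 2^2 · 3^2.
Test 18^(36/q) mod 37 for each prime factor q of 36:
18^18 ≡ 36 (mod 37)  [q = 2: ≢ 1 ✓]
18^12 ≡ 10 (mod 37)  [q = 3: ≢ 1 ✓]
Every test exponent gives a nontrivial residue, hence 18 generates the full group.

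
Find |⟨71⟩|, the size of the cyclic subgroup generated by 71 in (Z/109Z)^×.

The order of 71 must divide φ(109) = 109 − 1 = 108 = 2^2 · 3^3.
Divisors of 108: 1, 2, 3, 4, 6, 9, 12, 18, 27, 36, 54, 108.
Compute 71^d (mod 109) for the divisors d until we hit 1:
71^1 ≡ 71 (mod 109)
71^2 ≡ 27 (mod 109)
71^3 ≡ 64 (mod 109)
71^4 ≡ 75 (mod 109)
71^6 ≡ 63 (mod 109)
71^9 ≡ 108 (mod 109)
71^12 ≡ 45 (mod 109)
71^18 ≡ 1 (mod 109) ✓
The smallest such exponent is 18, so the order of 71 is 18.

18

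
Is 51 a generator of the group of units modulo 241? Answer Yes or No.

Yes

φ(241) = 241 − 1 = 240 = 2^4 · 3 · 5.
Test 51^(240/q) mod 241 for each prime factor q of 240:
51^120 ≡ 240 (mod 241)  [q = 2: ≢ 1 ✓]
51^80 ≡ 225 (mod 241)  [q = 3: ≢ 1 ✓]
51^48 ≡ 205 (mod 241)  [q = 5: ≢ 1 ✓]
All checks pass, so 51 has order 240 and is a primitive root modulo 241.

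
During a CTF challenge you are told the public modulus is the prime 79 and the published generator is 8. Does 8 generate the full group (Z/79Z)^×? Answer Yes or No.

φ(79) = 79 − 1 = 78 = 2 · 3 · 13.
Test 8^(78/q) mod 79 for each prime factor q of 78:
8^39 ≡ 1 (mod 79)  [q = 2: ≡ 1 ✗]
8^26 ≡ 1 (mod 79)  [q = 3: ≡ 1 ✗]
8^6 ≡ 22 (mod 79)  [q = 13: ≢ 1 ✓]
8^39 ≡ 1 shows ord(8) | 39, strictly less than φ(79); not a primitive root.

No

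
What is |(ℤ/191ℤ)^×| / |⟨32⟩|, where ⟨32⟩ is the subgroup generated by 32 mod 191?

ord(32) | φ(191) = 191 − 1 = 190 = 2 · 5 · 19.
Divisors of 190: 1, 2, 5, 10, 19, 38, 95, 190.
Check 32^d mod 191 for each divisor in increasing order:
32^1 ≡ 32 (mod 191)
32^2 ≡ 69 (mod 191)
32^5 ≡ 125 (mod 191)
32^10 ≡ 154 (mod 191)
32^19 ≡ 1 (mod 191) ✓
The order of 32 is 19, so the subgroup it generates has 19 elements.
The index is φ(191) / ord(32) = 190 / 19 = 10.

10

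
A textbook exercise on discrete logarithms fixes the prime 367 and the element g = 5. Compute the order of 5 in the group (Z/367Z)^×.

122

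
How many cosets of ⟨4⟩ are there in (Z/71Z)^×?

2

The order of 4 must divide φ(71) = 71 − 1 = 70 = 2 · 5 · 7.
Divisors of 70: 1, 2, 5, 7, 10, 14, 35, 70.
Check 4^d mod 71 for each divisor in increasing order:
4^1 ≡ 4 (mod 71)
4^2 ≡ 16 (mod 71)
4^5 ≡ 30 (mod 71)
4^7 ≡ 54 (mod 71)
4^10 ≡ 48 (mod 71)
4^14 ≡ 5 (mod 71)
4^35 ≡ 1 (mod 71) ✓
So ord_71(4) = 35, hence |⟨4⟩| = 35.
The index is φ(71) / ord(4) = 70 / 35 = 2.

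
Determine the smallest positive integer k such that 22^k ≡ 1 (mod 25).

20

By Lagrange's theorem, ord_25(22) divides φ(25) = φ(5^2) = 5·(5−1) = 20 = 2^2 · 5.
Divisors of 20: 1, 2, 4, 5, 10, 20.
Test each divisor d:
22^1 ≡ 22
22^2 ≡ 9
22^4 ≡ 6
22^5 ≡ 7
22^10 ≡ 24
22^20 ≡ 1
The smallest such exponent is 20, so the order of 22 is 20.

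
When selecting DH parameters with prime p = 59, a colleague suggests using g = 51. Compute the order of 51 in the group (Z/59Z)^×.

Since 51 ∈ (Z/59Z)^×, its order divides φ(59) = 59 − 1 = 58 = 2 · 29.
Divisors of 58: 1, 2, 29, 58.
Evaluate successive powers at the divisors of 58:
51^1 ≡ 51
51^2 ≡ 5
51^29 ≡ 1
Therefore the multiplicative order of 51 modulo 59 is 29.

29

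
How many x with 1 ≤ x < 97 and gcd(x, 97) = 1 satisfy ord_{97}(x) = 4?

φ(97) = 97 − 1 = 96 = 2^5 · 3.
(Z/97Z)^× is cyclic (|G| = 96); a cyclic group of order m has exactly φ(d) elements of each order d | m, and none otherwise.
4 = 2^2 divides 96, and φ(4) = 2.

2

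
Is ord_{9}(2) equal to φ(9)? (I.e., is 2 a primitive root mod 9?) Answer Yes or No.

Yes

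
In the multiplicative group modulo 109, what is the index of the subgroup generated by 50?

ord(50) | φ(109) = 109 − 1 = 108 = 2^2 · 3^3.
Divisors of 108: 1, 2, 3, 4, 6, 9, 12, 18, 27, 36, 54, 108.
Check 50^d mod 109 for each divisor in increasing order:
50^1 ≡ 50 (mod 109)
50^2 ≡ 102 (mod 109)
50^3 ≡ 86 (mod 109)
50^4 ≡ 49 (mod 109)
50^6 ≡ 93 (mod 109)
50^9 ≡ 41 (mod 109)
50^12 ≡ 38 (mod 109)
50^18 ≡ 46 (mod 109)
50^27 ≡ 33 (mod 109)
50^36 ≡ 45 (mod 109)
50^54 ≡ 108 (mod 109)
50^108 ≡ 1 (mod 109) ✓
So ord_109(50) = 108, hence |⟨50⟩| = 108.
The index is φ(109) / ord(50) = 108 / 108 = 1.

1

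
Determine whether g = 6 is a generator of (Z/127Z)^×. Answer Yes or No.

Yes

φ(127) = 127 − 1 = 126 = 2 · 3^2 · 7.
Test 6^(126/q) mod 127 for each prime factor q of 126:
6^63 ≡ 126 (mod 127)  [q = 2: ≢ 1 ✓]
6^42 ≡ 107 (mod 127)  [q = 3: ≢ 1 ✓]
6^18 ≡ 64 (mod 127)  [q = 7: ≢ 1 ✓]
All checks pass, so 6 has order 126 and is a primitive root modulo 127.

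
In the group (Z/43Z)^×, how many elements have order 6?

2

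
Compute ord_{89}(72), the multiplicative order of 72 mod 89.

44

By Lagrange's theorem, ord_89(72) divides φ(89) = 89 − 1 = 88 = 2^3 · 11.
Divisors of 88: 1, 2, 4, 8, 11, 22, 44, 88.
Compute 72^d (mod 89) for the divisors d until we hit 1:
72^1 ≡ 72 (mod 89)
72^2 ≡ 22 (mod 89)
72^4 ≡ 39 (mod 89)
72^8 ≡ 8 (mod 89)
72^11 ≡ 34 (mod 89)
72^22 ≡ 88 (mod 89)
72^44 ≡ 1 (mod 89) ✓
The smallest such exponent is 44, so the order of 72 is 44.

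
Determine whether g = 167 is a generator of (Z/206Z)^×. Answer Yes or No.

φ(206) = φ(2)·φ(103) = 1·102 = 102 = 2 · 3 · 17.
Test 167^(102/q) mod 206 for each prime factor q of 102:
167^51 ≡ 1 (mod 206)  [q = 2: ≡ 1 ✗]
167^34 ≡ 1 (mod 206)  [q = 3: ≡ 1 ✗]
167^6 ≡ 81 (mod 206)  [q = 17: ≢ 1 ✓]
Since 167^51 ≡ 1, the order of 167 divides 51 < 102, so 167 is not a primitive root.

No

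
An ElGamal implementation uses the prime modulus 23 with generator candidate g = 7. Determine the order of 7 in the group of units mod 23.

ord(7) | φ(23) = 23 − 1 = 22 = 2 · 11.
Divisors of 22: 1, 2, 11, 22.
Test each divisor d:
7^1 ≡ 7 (mod 23)
7^2 ≡ 3 (mod 23)
7^11 ≡ 22 (mod 23)
7^22 ≡ 1 (mod 23) ✓
Therefore the multiplicative order of 7 modulo 23 is 22.

22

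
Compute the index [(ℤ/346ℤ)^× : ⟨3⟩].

1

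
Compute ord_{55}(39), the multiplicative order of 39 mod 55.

The order of 39 must divide φ(55) = φ(5·11) = (5−1)·(11−1) = 4·10 = 40 = 2^3 · 5.
Divisors of 40: 1, 2, 4, 5, 8, 10, 20, 40.
Compute 39^d (mod 55) for the divisors d until we hit 1:
39^1 ≡ 39 (mod 55)
39^2 ≡ 36 (mod 55)
39^4 ≡ 31 (mod 55)
39^5 ≡ 54 (mod 55)
39^8 ≡ 26 (mod 55)
39^10 ≡ 1 (mod 55) ✓
Therefore the multiplicative order of 39 modulo 55 is 10.

10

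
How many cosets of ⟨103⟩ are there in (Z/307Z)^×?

ord(103) | φ(307) = 307 − 1 = 306 = 2 · 3^2 · 17.
Divisors of 306: 1, 2, 3, 6, 9, 17, 18, 34, 51, 102, 153, 306.
Compute 103^d (mod 307) for the divisors d until we hit 1:
103^1 ≡ 103
103^2 ≡ 171
103^3 ≡ 114
103^6 ≡ 102
103^9 ≡ 269
103^17 ≡ 17
103^18 ≡ 216
103^34 ≡ 289
103^51 ≡ 1
So ord_307(103) = 51, hence |⟨103⟩| = 51.
Index = |(Z/307Z)^×| / |⟨103⟩| = 306 / 51 = 6.

6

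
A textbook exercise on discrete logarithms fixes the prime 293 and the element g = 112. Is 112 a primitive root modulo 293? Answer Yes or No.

φ(293) = 293 − 1 = 292 = 2^2 · 73.
It suffices to check that the order of 112 is not a proper divisor of 292: compute 112^(292/q) for q ∈ {2, 73}.
112^146 ≡ 292 (mod 293)  [q = 2: ≢ 1 ✓]
112^4 ≡ 95 (mod 293)  [q = 73: ≢ 1 ✓]
None equal 1, so ord_293(112) = 292: 112 is a primitive root.

Yes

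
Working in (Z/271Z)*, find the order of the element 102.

18

Since 102 ∈ (Z/271Z)^×, its order divides φ(271) = 271 − 1 = 270 = 2 · 3^3 · 5.
Divisors of 270: 1, 2, 3, 5, 6, 9, 10, 15, 18, 27, 30, 45, 54, 90, 135, 270.
Compute 102^d (mod 271) for the divisors d until we hit 1:
102^1 ≡ 102
102^2 ≡ 106
102^3 ≡ 243
102^5 ≡ 13
102^6 ≡ 242
102^9 ≡ 270
102^10 ≡ 169
102^15 ≡ 29
102^18 ≡ 1
The smallest such exponent is 18, so the order of 102 is 18.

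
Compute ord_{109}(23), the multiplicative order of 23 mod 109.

36

Since 23 ∈ (Z/109Z)^×, its order divides φ(109) = 109 − 1 = 108 = 2^2 · 3^3.
Divisors of 108: 1, 2, 3, 4, 6, 9, 12, 18, 27, 36, 54, 108.
Check 23^d mod 109 for each divisor in increasing order:
23^1 ≡ 23 (mod 109)
23^2 ≡ 93 (mod 109)
23^3 ≡ 68 (mod 109)
23^4 ≡ 38 (mod 109)
23^6 ≡ 46 (mod 109)
23^9 ≡ 76 (mod 109)
23^12 ≡ 45 (mod 109)
23^18 ≡ 108 (mod 109)
23^27 ≡ 33 (mod 109)
23^36 ≡ 1 (mod 109) ✓
So ord_109(23) = 36.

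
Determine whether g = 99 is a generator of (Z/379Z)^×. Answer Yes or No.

Yes

φ(379) = 379 − 1 = 378 = 2 · 3^3 · 7.
It suffices to check that the order of 99 is not a proper divisor of 378: compute 99^(378/q) for q ∈ {2, 3, 7}.
99^189 ≡ 378 (mod 379)  [q = 2: ≢ 1 ✓]
99^126 ≡ 51 (mod 379)  [q = 3: ≢ 1 ✓]
99^54 ≡ 125 (mod 379)  [q = 7: ≢ 1 ✓]
None equal 1, so ord_379(99) = 378: 99 is a primitive root.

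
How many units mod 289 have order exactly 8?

4

φ(289) = φ(17^2) = 17·(17−1) = 272 = 2^4 · 17.
In a cyclic group of order 272, there are φ(d) elements of order d for each divisor d of 272, and zero for non-divisors.
8 = 2^3 divides 272, and φ(8) = 4.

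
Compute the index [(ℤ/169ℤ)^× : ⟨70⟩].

By Lagrange's theorem, ord_169(70) divides φ(169) = φ(13^2) = 13·(13−1) = 156 = 2^2 · 3 · 13.
Divisors of 156: 1, 2, 3, 4, 6, 12, 13, 26, 39, 52, 78, 156.
Test each divisor d:
70^1 ≡ 70 (mod 169)
70^2 ≡ 168 (mod 169)
70^3 ≡ 99 (mod 169)
70^4 ≡ 1 (mod 169) ✓
The order of 70 is 4, so the subgroup it generates has 4 elements.
Index = |(Z/169Z)^×| / |⟨70⟩| = 156 / 4 = 39.

39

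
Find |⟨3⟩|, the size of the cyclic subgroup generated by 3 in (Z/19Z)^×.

18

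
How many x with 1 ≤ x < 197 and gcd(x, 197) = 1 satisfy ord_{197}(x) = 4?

2

φ(197) = 197 − 1 = 196 = 2^2 · 7^2.
(Z/197Z)^× is cyclic (|G| = 196); a cyclic group of order m has exactly φ(d) elements of each order d | m, and none otherwise.
4 = 2^2 divides 196, and φ(4) = 2.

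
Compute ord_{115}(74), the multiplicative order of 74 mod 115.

Since 74 ∈ (Z/115Z)^×, its order divides φ(115) = φ(5·23) = (5−1)·(23−1) = 4·22 = 88 = 2^3 · 11.
Divisors of 88: 1, 2, 4, 8, 11, 22, 44, 88.
Test each divisor d:
74^1 ≡ 74 (mod 115)
74^2 ≡ 71 (mod 115)
74^4 ≡ 96 (mod 115)
74^8 ≡ 16 (mod 115)
74^11 ≡ 114 (mod 115)
74^22 ≡ 1 (mod 115) ✓
So ord_115(74) = 22.

22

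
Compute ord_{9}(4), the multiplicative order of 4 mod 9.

ord(4) | φ(9) = φ(3^2) = 3·(3−1) = 6 = 2 · 3.
Divisors of 6: 1, 2, 3, 6.
Test each divisor d:
4^1 ≡ 4 (mod 9)
4^2 ≡ 7 (mod 9)
4^3 ≡ 1 (mod 9) ✓
So ord_9(4) = 3.

3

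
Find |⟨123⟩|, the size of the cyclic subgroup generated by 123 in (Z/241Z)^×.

60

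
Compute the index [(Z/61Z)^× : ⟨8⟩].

Since 8 ∈ (Z/61Z)^×, its order divides φ(61) = 61 − 1 = 60 = 2^2 · 3 · 5.
Divisors of 60: 1, 2, 3, 4, 5, 6, 10, 12, 15, 20, 30, 60.
Compute 8^d (mod 61) for the divisors d until we hit 1:
8^1 ≡ 8 (mod 61)
8^2 ≡ 3 (mod 61)
8^3 ≡ 24 (mod 61)
8^4 ≡ 9 (mod 61)
8^5 ≡ 11 (mod 61)
8^6 ≡ 27 (mod 61)
8^10 ≡ 60 (mod 61)
8^12 ≡ 58 (mod 61)
8^15 ≡ 50 (mod 61)
8^20 ≡ 1 (mod 61) ✓
So ord_61(8) = 20, hence |⟨8⟩| = 20.
[(Z/61Z)^× : ⟨8⟩] = 60/20 = 3.

3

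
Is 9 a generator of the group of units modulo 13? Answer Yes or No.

φ(13) = 13 − 1 = 12 = 2^2 · 3.
It suffices to check that the order of 9 is not a proper divisor of 12: compute 9^(12/q) for q ∈ {2, 3}.
9^6 ≡ 1 (mod 13)  [q = 2: ≡ 1 ✗]
9^4 ≡ 9 (mod 13)  [q = 3: ≢ 1 ✓]
Since 9^6 ≡ 1, the order of 9 divides 6 < 12, so 9 is not a primitive root.

No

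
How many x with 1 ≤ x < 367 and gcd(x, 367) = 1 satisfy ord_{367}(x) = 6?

2

φ(367) = 367 − 1 = 366 = 2 · 3 · 61.
Since (Z/367Z)^× is cyclic of order 366, the number of elements of order d is φ(d) when d | 366 and 0 otherwise.
6 = 2 · 3 divides 366, and φ(6) = 2.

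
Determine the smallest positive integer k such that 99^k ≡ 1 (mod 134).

ord(99) | φ(134) = φ(2)·φ(67) = 1·66 = 66 = 2 · 3 · 11.
Divisors of 66: 1, 2, 3, 6, 11, 22, 33, 66.
Check 99^d mod 134 for each divisor in increasing order:
99^1 ≡ 99 (mod 134)
99^2 ≡ 19 (mod 134)
99^3 ≡ 5 (mod 134)
99^6 ≡ 25 (mod 134)
99^11 ≡ 97 (mod 134)
99^22 ≡ 29 (mod 134)
99^33 ≡ 133 (mod 134)
99^66 ≡ 1 (mod 134) ✓
Therefore the multiplicative order of 99 modulo 134 is 66.

66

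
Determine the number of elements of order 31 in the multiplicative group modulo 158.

φ(158) = φ(2)·φ(79) = 1·78 = 78 = 2 · 3 · 13.
(Z/158Z)^× is cyclic (|G| = 78); a cyclic group of order m has exactly φ(d) elements of each order d | m, and none otherwise.
Here 78 is not a multiple of 31, so there are no elements of order 31.

0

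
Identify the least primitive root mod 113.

3

φ(113) = 113 − 1 = 112 = 2^4 · 7.
g is a primitive root iff g^(112/q) ≢ 1 (mod 113) for each prime q ∈ {2, 7}.
g = 2: 2^56 ≡ 1 — hits 1, so not a primitive root.
g = 3: 3^56 ≡ 112; 3^16 ≡ 49 — none is 1, so 3 is a primitive root.
So 3 is the smallest generator of (Z/113Z)^×.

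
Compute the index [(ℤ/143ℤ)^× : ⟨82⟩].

4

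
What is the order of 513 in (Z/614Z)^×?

102

Since 513 ∈ (Z/614Z)^×, its order divides φ(614) = φ(2)·φ(307) = 1·306 = 306 = 2 · 3^2 · 17.
Divisors of 306: 1, 2, 3, 6, 9, 17, 18, 34, 51, 102, 153, 306.
Compute 513^d (mod 614) for the divisors d until we hit 1:
513^1 ≡ 513 (mod 614)
513^2 ≡ 377 (mod 614)
513^3 ≡ 605 (mod 614)
513^6 ≡ 81 (mod 614)
513^9 ≡ 499 (mod 614)
513^17 ≡ 325 (mod 614)
513^18 ≡ 331 (mod 614)
513^34 ≡ 17 (mod 614)
513^51 ≡ 613 (mod 614)
513^102 ≡ 1 (mod 614) ✓
Therefore the multiplicative order of 513 modulo 614 is 102.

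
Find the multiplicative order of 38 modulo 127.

Since 38 ∈ (Z/127Z)^×, its order divides φ(127) = 127 − 1 = 126 = 2 · 3^2 · 7.
Divisors of 126: 1, 2, 3, 6, 7, 9, 14, 18, 21, 42, 63, 126.
Test each divisor d:
38^1 ≡ 38
38^2 ≡ 47
38^3 ≡ 8
38^6 ≡ 64
38^7 ≡ 19
38^9 ≡ 4
38^14 ≡ 107
38^18 ≡ 16
38^21 ≡ 1
Hence ord(38) = 21.

21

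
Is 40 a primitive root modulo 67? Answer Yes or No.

φ(67) = 67 − 1 = 66 = 2 · 3 · 11.
It suffices to check that the order of 40 is not a proper divisor of 66: compute 40^(66/q) for q ∈ {2, 3, 11}.
40^33 ≡ 1 (mod 67)  [q = 2: ≡ 1 ✗]
40^22 ≡ 1 (mod 67)  [q = 3: ≡ 1 ✗]
40^6 ≡ 24 (mod 67)  [q = 11: ≢ 1 ✓]
40^33 ≡ 1 shows ord(40) | 33, strictly less than φ(67); not a primitive root.

No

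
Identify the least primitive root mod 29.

φ(29) = 29 − 1 = 28 = 2^2 · 7.
g is a primitive root iff g^(28/q) ≢ 1 (mod 29) for each prime q ∈ {2, 7}.
g = 2: 2^14 ≡ 28; 2^4 ≡ 16 — none is 1, so 2 is a primitive root.
The smallest primitive root modulo 29 is 2.

2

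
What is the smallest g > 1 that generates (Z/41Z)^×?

6

φ(41) = 41 − 1 = 40 = 2^3 · 5.
g is a primitive root iff g^(40/q) ≢ 1 (mod 41) for each prime q ∈ {2, 5}.
g = 2: 2^20 ≡ 1 — hits 1, so not a primitive root.
g = 3: 3^20 ≡ 40; 3^8 ≡ 1 — hits 1, so not a primitive root.
g = 4: 4^20 ≡ 1 — hits 1, so not a primitive root.
g = 5: 5^20 ≡ 1 — hits 1, so not a primitive root.
g = 6: 6^20 ≡ 40; 6^8 ≡ 10 — none is 1, so 6 is a primitive root.
The smallest primitive root modulo 41 is 6.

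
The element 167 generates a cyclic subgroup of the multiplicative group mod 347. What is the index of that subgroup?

2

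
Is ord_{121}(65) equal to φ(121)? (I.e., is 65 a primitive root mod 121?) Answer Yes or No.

No

φ(121) = φ(11^2) = 11·(11−1) = 110 = 2 · 5 · 11.
An element g generates (Z/121Z)^× iff g^(110/q) ≢ 1 (mod 121) for each prime q ∈ {2, 5, 11}.
65^55 ≡ 120 (mod 121)  [q = 2: ≢ 1 ✓]
65^22 ≡ 1 (mod 121)  [q = 5: ≡ 1 ✗]
65^10 ≡ 67 (mod 121)  [q = 11: ≢ 1 ✓]
65^22 ≡ 1 shows ord(65) | 22, strictly less than φ(121); not a primitive root.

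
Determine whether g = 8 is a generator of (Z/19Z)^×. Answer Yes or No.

φ(19) = 19 − 1 = 18 = 2 · 3^2.
8 is a primitive root mod 19 iff 8^(φ(19)/q) ≢ 1 for every prime q | φ(19), i.e. q ∈ {2, 3}.
8^9 ≡ 18 (mod 19)  [q = 2: ≢ 1 ✓]
8^6 ≡ 1 (mod 19)  [q = 3: ≡ 1 ✗]
The check at q = 3 fails, so 8 generates a proper subgroup.

No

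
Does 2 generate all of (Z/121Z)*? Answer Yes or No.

Yes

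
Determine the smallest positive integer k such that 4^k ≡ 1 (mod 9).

ord(4) | φ(9) = φ(3^2) = 3·(3−1) = 6 = 2 · 3.
Divisors of 6: 1, 2, 3, 6.
Test each divisor d:
4^1 ≡ 4 (mod 9)
4^2 ≡ 7 (mod 9)
4^3 ≡ 1 (mod 9) ✓
Hence ord(4) = 3.

3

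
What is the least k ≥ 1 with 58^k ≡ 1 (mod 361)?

By Lagrange's theorem, ord_361(58) divides φ(361) = φ(19^2) = 19·(19−1) = 342 = 2 · 3^2 · 19.
Divisors of 342: 1, 2, 3, 6, 9, 18, 19, 38, 57, 114, 171, 342.
Check 58^d mod 361 for each divisor in increasing order:
58^1 ≡ 58 (mod 361)
58^2 ≡ 115 (mod 361)
58^3 ≡ 172 (mod 361)
58^6 ≡ 343 (mod 361)
58^9 ≡ 153 (mod 361)
58^18 ≡ 305 (mod 361)
58^19 ≡ 1 (mod 361) ✓
Hence ord(58) = 19.

19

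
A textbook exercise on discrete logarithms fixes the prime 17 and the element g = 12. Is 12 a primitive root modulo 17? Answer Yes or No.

Yes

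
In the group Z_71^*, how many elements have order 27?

0

φ(71) = 71 − 1 = 70 = 2 · 5 · 7.
In a cyclic group of order 70, there are φ(d) elements of order d for each divisor d of 70, and zero for non-divisors.
Since 27 ∤ 70, the count is 0.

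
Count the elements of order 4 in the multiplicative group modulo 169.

2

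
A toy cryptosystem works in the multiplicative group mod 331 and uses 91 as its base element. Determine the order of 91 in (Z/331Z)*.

165

The order of 91 must divide φ(331) = 331 − 1 = 330 = 2 · 3 · 5 · 11.
Divisors of 330: 1, 2, 3, 5, 6, 10, 11, 15, 22, 30, 33, 55, 66, 110, 165, 330.
Test each divisor d:
91^1 ≡ 91
91^2 ≡ 6
91^3 ≡ 215
91^5 ≡ 297
91^6 ≡ 216
91^10 ≡ 163
91^11 ≡ 269
91^15 ≡ 85
91^22 ≡ 203
91^30 ≡ 274
91^33 ≡ 323
91^55 ≡ 31
91^66 ≡ 64
91^110 ≡ 299
91^165 ≡ 1
The smallest such exponent is 165, so the order of 91 is 165.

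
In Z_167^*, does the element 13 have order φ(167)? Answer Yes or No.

φ(167) = 167 − 1 = 166 = 2 · 83.
13 is a primitive root mod 167 iff 13^(φ(167)/q) ≢ 1 for every prime q | φ(167), i.e. q ∈ {2, 83}.
13^83 ≡ 166 (mod 167)  [q = 2: ≢ 1 ✓]
13^2 ≡ 2 (mod 167)  [q = 83: ≢ 1 ✓]
Every test exponent gives a nontrivial residue, hence 13 generates the full group.

Yes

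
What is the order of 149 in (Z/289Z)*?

68

ord(149) | φ(289) = φ(17^2) = 17·(17−1) = 272 = 2^4 · 17.
Divisors of 272: 1, 2, 4, 8, 16, 17, 34, 68, 136, 272.
Test each divisor d:
149^1 ≡ 149 (mod 289)
149^2 ≡ 237 (mod 289)
149^4 ≡ 103 (mod 289)
149^8 ≡ 205 (mod 289)
149^16 ≡ 120 (mod 289)
149^17 ≡ 251 (mod 289)
149^34 ≡ 288 (mod 289)
149^68 ≡ 1 (mod 289) ✓
So ord_289(149) = 68.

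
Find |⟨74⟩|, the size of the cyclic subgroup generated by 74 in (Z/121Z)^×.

110

The order of 74 must divide φ(121) = φ(11^2) = 11·(11−1) = 110 = 2 · 5 · 11.
Divisors of 110: 1, 2, 5, 10, 11, 22, 55, 110.
Test each divisor d:
74^1 ≡ 74 (mod 121)
74^2 ≡ 31 (mod 121)
74^5 ≡ 87 (mod 121)
74^10 ≡ 67 (mod 121)
74^11 ≡ 118 (mod 121)
74^22 ≡ 9 (mod 121)
74^55 ≡ 120 (mod 121)
74^110 ≡ 1 (mod 121) ✓
So ord_121(74) = 110.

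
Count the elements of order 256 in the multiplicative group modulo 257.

128

φ(257) = 257 − 1 = 256 = 2^8.
Since (Z/257Z)^× is cyclic of order 256, the number of elements of order d is φ(d) when d | 256 and 0 otherwise.
256 = 2^8 divides 256, and φ(256) = 128.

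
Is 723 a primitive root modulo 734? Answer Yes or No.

No

φ(734) = φ(2)·φ(367) = 1·366 = 366 = 2 · 3 · 61.
It suffices to check that the order of 723 is not a proper divisor of 366: compute 723^(366/q) for q ∈ {2, 3, 61}.
723^183 ≡ 1 (mod 734)  [q = 2: ≡ 1 ✗]
723^122 ≡ 283 (mod 734)  [q = 3: ≢ 1 ✓]
723^6 ≡ 419 (mod 734)  [q = 61: ≢ 1 ✓]
The check at q = 2 fails, so 723 generates a proper subgroup.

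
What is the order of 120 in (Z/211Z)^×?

105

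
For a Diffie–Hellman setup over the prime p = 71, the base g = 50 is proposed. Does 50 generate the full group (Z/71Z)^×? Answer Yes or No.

φ(71) = 71 − 1 = 70 = 2 · 5 · 7.
Test 50^(70/q) mod 71 for each prime factor q of 70:
50^35 ≡ 1 (mod 71)  [q = 2: ≡ 1 ✗]
50^14 ≡ 5 (mod 71)  [q = 5: ≢ 1 ✓]
50^10 ≡ 30 (mod 71)  [q = 7: ≢ 1 ✓]
The check at q = 2 fails, so 50 generates a proper subgroup.

No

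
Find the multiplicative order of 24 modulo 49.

The order of 24 must divide φ(49) = φ(7^2) = 7·(7−1) = 42 = 2 · 3 · 7.
Divisors of 42: 1, 2, 3, 6, 7, 14, 21, 42.
Check 24^d mod 49 for each divisor in increasing order:
24^1 ≡ 24 (mod 49)
24^2 ≡ 37 (mod 49)
24^3 ≡ 6 (mod 49)
24^6 ≡ 36 (mod 49)
24^7 ≡ 31 (mod 49)
24^14 ≡ 30 (mod 49)
24^21 ≡ 48 (mod 49)
24^42 ≡ 1 (mod 49) ✓
Hence ord(24) = 42.

42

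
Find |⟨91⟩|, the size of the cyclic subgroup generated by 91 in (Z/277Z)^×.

ord(91) | φ(277) = 277 − 1 = 276 = 2^2 · 3 · 23.
Divisors of 276: 1, 2, 3, 4, 6, 12, 23, 46, 69, 92, 138, 276.
Evaluate successive powers at the divisors of 276:
91^1 ≡ 91 (mod 277)
91^2 ≡ 248 (mod 277)
91^3 ≡ 131 (mod 277)
91^4 ≡ 10 (mod 277)
91^6 ≡ 264 (mod 277)
91^12 ≡ 169 (mod 277)
91^23 ≡ 116 (mod 277)
91^46 ≡ 160 (mod 277)
91^69 ≡ 1 (mod 277) ✓
The smallest such exponent is 69, so the order of 91 is 69.

69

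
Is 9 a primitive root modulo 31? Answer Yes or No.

φ(31) = 31 − 1 = 30 = 2 · 3 · 5.
It suffices to check that the order of 9 is not a proper divisor of 30: compute 9^(30/q) for q ∈ {2, 3, 5}.
9^15 ≡ 1 (mod 31)  [q = 2: ≡ 1 ✗]
9^10 ≡ 5 (mod 31)  [q = 3: ≢ 1 ✓]
9^6 ≡ 8 (mod 31)  [q = 5: ≢ 1 ✓]
9^15 ≡ 1 shows ord(9) | 15, strictly less than φ(31); not a primitive root.

No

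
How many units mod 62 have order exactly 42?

0

φ(62) = φ(2)·φ(31) = 1·30 = 30 = 2 · 3 · 5.
In a cyclic group of order 30, there are φ(d) elements of order d for each divisor d of 30, and zero for non-divisors.
Here 30 is not a multiple of 42, so there are no elements of order 42.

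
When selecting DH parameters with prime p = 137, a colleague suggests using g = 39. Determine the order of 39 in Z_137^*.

68

The order of 39 must divide φ(137) = 137 − 1 = 136 = 2^3 · 17.
Divisors of 136: 1, 2, 4, 8, 17, 34, 68, 136.
Compute 39^d (mod 137) for the divisors d until we hit 1:
39^1 ≡ 39 (mod 137)
39^2 ≡ 14 (mod 137)
39^4 ≡ 59 (mod 137)
39^8 ≡ 56 (mod 137)
39^17 ≡ 100 (mod 137)
39^34 ≡ 136 (mod 137)
39^68 ≡ 1 (mod 137) ✓
Therefore the multiplicative order of 39 modulo 137 is 68.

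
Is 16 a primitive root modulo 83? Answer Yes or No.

φ(83) = 83 − 1 = 82 = 2 · 41.
16 is a primitive root mod 83 iff 16^(φ(83)/q) ≢ 1 for every prime q | φ(83), i.e. q ∈ {2, 41}.
16^41 ≡ 1 (mod 83)  [q = 2: ≡ 1 ✗]
16^2 ≡ 7 (mod 83)  [q = 41: ≢ 1 ✓]
Since 16^41 ≡ 1, the order of 16 divides 41 < 82, so 16 is not a primitive root.

No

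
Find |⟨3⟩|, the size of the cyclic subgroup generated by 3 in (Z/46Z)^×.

11

The order of 3 must divide φ(46) = φ(2)·φ(23) = 1·22 = 22 = 2 · 11.
Divisors of 22: 1, 2, 11, 22.
Test each divisor d:
3^1 ≡ 3 (mod 46)
3^2 ≡ 9 (mod 46)
3^11 ≡ 1 (mod 46) ✓
The smallest such exponent is 11, so the order of 3 is 11.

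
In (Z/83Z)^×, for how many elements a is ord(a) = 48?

φ(83) = 83 − 1 = 82 = 2 · 41.
Since (Z/83Z)^× is cyclic of order 82, the number of elements of order d is φ(d) when d | 82 and 0 otherwise.
Since 48 ∤ 82, the count is 0.

0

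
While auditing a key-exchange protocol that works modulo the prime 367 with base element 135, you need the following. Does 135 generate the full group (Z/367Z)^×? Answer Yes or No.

No

φ(367) = 367 − 1 = 366 = 2 · 3 · 61.
An element g generates (Z/367Z)^× iff g^(366/q) ≢ 1 (mod 367) for each prime q ∈ {2, 3, 61}.
135^183 ≡ 1 (mod 367)  [q = 2: ≡ 1 ✗]
135^122 ≡ 1 (mod 367)  [q = 3: ≡ 1 ✗]
135^6 ≡ 49 (mod 367)  [q = 61: ≢ 1 ✓]
135^183 ≡ 1 shows ord(135) | 183, strictly less than φ(367); not a primitive root.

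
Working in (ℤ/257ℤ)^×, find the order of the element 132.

256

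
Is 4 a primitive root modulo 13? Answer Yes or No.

No

φ(13) = 13 − 1 = 12 = 2^2 · 3.
Test 4^(12/q) mod 13 for each prime factor q of 12:
4^6 ≡ 1 (mod 13)  [q = 2: ≡ 1 ✗]
4^4 ≡ 9 (mod 13)  [q = 3: ≢ 1 ✓]
The check at q = 2 fails, so 4 generates a proper subgroup.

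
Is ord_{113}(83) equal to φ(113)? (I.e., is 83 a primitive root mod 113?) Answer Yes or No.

No

φ(113) = 113 − 1 = 112 = 2^4 · 7.
Test 83^(112/q) mod 113 for each prime factor q of 112:
83^56 ≡ 1 (mod 113)  [q = 2: ≡ 1 ✗]
83^16 ≡ 109 (mod 113)  [q = 7: ≢ 1 ✓]
Since 83^56 ≡ 1, the order of 83 divides 56 < 112, so 83 is not a primitive root.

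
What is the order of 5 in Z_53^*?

By Lagrange's theorem, ord_53(5) divides φ(53) = 53 − 1 = 52 = 2^2 · 13.
Divisors of 52: 1, 2, 4, 13, 26, 52.
Check 5^d mod 53 for each divisor in increasing order:
5^1 ≡ 5
5^2 ≡ 25
5^4 ≡ 42
5^13 ≡ 23
5^26 ≡ 52
5^52 ≡ 1
So ord_53(5) = 52.

52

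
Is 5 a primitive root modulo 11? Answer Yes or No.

φ(11) = 11 − 1 = 10 = 2 · 5.
It suffices to check that the order of 5 is not a proper divisor of 10: compute 5^(10/q) for q ∈ {2, 5}.
5^5 ≡ 1 (mod 11)  [q = 2: ≡ 1 ✗]
5^2 ≡ 3 (mod 11)  [q = 5: ≢ 1 ✓]
Since 5^5 ≡ 1, the order of 5 divides 5 < 10, so 5 is not a primitive root.

No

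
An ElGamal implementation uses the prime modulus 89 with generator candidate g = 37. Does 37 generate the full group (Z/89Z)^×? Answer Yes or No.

No

φ(89) = 89 − 1 = 88 = 2^3 · 11.
37 is a primitive root mod 89 iff 37^(φ(89)/q) ≢ 1 for every prime q | φ(89), i.e. q ∈ {2, 11}.
37^44 ≡ 88 (mod 89)  [q = 2: ≢ 1 ✓]
37^8 ≡ 1 (mod 89)  [q = 11: ≡ 1 ✗]
Since 37^8 ≡ 1, the order of 37 divides 8 < 88, so 37 is not a primitive root.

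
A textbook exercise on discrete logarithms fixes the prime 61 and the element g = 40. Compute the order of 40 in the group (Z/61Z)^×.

The order of 40 must divide φ(61) = 61 − 1 = 60 = 2^2 · 3 · 5.
Divisors of 60: 1, 2, 3, 4, 5, 6, 10, 12, 15, 20, 30, 60.
Test each divisor d:
40^1 ≡ 40
40^2 ≡ 14
40^3 ≡ 11
40^4 ≡ 13
40^5 ≡ 32
40^6 ≡ 60
40^10 ≡ 48
40^12 ≡ 1
Therefore the multiplicative order of 40 modulo 61 is 12.

12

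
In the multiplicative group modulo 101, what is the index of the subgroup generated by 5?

4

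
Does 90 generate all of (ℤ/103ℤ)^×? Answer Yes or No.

No

φ(103) = 103 − 1 = 102 = 2 · 3 · 17.
An element g generates (Z/103Z)^× iff g^(102/q) ≢ 1 (mod 103) for each prime q ∈ {2, 3, 17}.
90^51 ≡ 102 (mod 103)  [q = 2: ≢ 1 ✓]
90^34 ≡ 1 (mod 103)  [q = 3: ≡ 1 ✗]
90^6 ≡ 23 (mod 103)  [q = 17: ≢ 1 ✓]
Since 90^34 ≡ 1, the order of 90 divides 34 < 102, so 90 is not a primitive root.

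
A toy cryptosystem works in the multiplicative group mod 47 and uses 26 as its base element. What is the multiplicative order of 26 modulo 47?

Since 26 ∈ (Z/47Z)^×, its order divides φ(47) = 47 − 1 = 46 = 2 · 23.
Divisors of 46: 1, 2, 23, 46.
Compute 26^d (mod 47) for the divisors d until we hit 1:
26^1 ≡ 26
26^2 ≡ 18
26^23 ≡ 46
26^46 ≡ 1
Hence ord(26) = 46.

46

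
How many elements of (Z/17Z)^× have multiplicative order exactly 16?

8

φ(17) = 17 − 1 = 16 = 2^4.
(Z/17Z)^× is cyclic (|G| = 16); a cyclic group of order m has exactly φ(d) elements of each order d | m, and none otherwise.
16 = 2^4 divides 16, and φ(16) = 8.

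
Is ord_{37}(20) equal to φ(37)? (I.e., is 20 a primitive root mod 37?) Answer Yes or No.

Yes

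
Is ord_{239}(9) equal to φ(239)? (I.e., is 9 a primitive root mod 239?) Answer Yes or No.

No

φ(239) = 239 − 1 = 238 = 2 · 7 · 17.
It suffices to check that the order of 9 is not a proper divisor of 238: compute 9^(238/q) for q ∈ {2, 7, 17}.
9^119 ≡ 1 (mod 239)  [q = 2: ≡ 1 ✗]
9^34 ≡ 24 (mod 239)  [q = 7: ≢ 1 ✓]
9^14 ≡ 163 (mod 239)  [q = 17: ≢ 1 ✓]
9^119 ≡ 1 shows ord(9) | 119, strictly less than φ(239); not a primitive root.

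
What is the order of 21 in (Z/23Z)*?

22

By Lagrange's theorem, ord_23(21) divides φ(23) = 23 − 1 = 22 = 2 · 11.
Divisors of 22: 1, 2, 11, 22.
Test each divisor d:
21^1 ≡ 21 (mod 23)
21^2 ≡ 4 (mod 23)
21^11 ≡ 22 (mod 23)
21^22 ≡ 1 (mod 23) ✓
So ord_23(21) = 22.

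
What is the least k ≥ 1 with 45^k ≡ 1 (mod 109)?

The order of 45 must divide φ(109) = 109 − 1 = 108 = 2^2 · 3^3.
Divisors of 108: 1, 2, 3, 4, 6, 9, 12, 18, 27, 36, 54, 108.
Compute 45^d (mod 109) for the divisors d until we hit 1:
45^1 ≡ 45 (mod 109)
45^2 ≡ 63 (mod 109)
45^3 ≡ 1 (mod 109) ✓
So ord_109(45) = 3.

3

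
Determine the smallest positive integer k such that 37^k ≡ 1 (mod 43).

6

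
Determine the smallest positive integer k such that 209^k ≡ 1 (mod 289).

By Lagrange's theorem, ord_289(209) divides φ(289) = φ(17^2) = 17·(17−1) = 272 = 2^4 · 17.
Divisors of 272: 1, 2, 4, 8, 16, 17, 34, 68, 136, 272.
Check 209^d mod 289 for each divisor in increasing order:
209^1 ≡ 209 (mod 289)
209^2 ≡ 42 (mod 289)
209^4 ≡ 30 (mod 289)
209^8 ≡ 33 (mod 289)
209^16 ≡ 222 (mod 289)
209^17 ≡ 158 (mod 289)
209^34 ≡ 110 (mod 289)
209^68 ≡ 251 (mod 289)
209^136 ≡ 288 (mod 289)
209^272 ≡ 1 (mod 289) ✓
So ord_289(209) = 272.

272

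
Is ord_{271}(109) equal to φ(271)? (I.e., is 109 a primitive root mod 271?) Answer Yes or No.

φ(271) = 271 − 1 = 270 = 2 · 3^3 · 5.
109 is a primitive root mod 271 iff 109^(φ(271)/q) ≢ 1 for every prime q | φ(271), i.e. q ∈ {2, 3, 5}.
109^135 ≡ 270 (mod 271)  [q = 2: ≢ 1 ✓]
109^90 ≡ 242 (mod 271)  [q = 3: ≢ 1 ✓]
109^54 ≡ 100 (mod 271)  [q = 5: ≢ 1 ✓]
None equal 1, so ord_271(109) = 270: 109 is a primitive root.

Yes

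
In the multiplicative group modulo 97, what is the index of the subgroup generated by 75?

24

ord(75) | φ(97) = 97 − 1 = 96 = 2^5 · 3.
Divisors of 96: 1, 2, 3, 4, 6, 8, 12, 16, 24, 32, 48, 96.
Check 75^d mod 97 for each divisor in increasing order:
75^1 ≡ 75 (mod 97)
75^2 ≡ 96 (mod 97)
75^3 ≡ 22 (mod 97)
75^4 ≡ 1 (mod 97) ✓
So ord_97(75) = 4, hence |⟨75⟩| = 4.
[(Z/97Z)^× : ⟨75⟩] = 96/4 = 24.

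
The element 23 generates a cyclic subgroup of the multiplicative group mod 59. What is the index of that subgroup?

By Lagrange's theorem, ord_59(23) divides φ(59) = 59 − 1 = 58 = 2 · 29.
Divisors of 58: 1, 2, 29, 58.
Compute 23^d (mod 59) for the divisors d until we hit 1:
23^1 ≡ 23 (mod 59)
23^2 ≡ 57 (mod 59)
23^29 ≡ 58 (mod 59)
23^58 ≡ 1 (mod 59) ✓
So ord_59(23) = 58, hence |⟨23⟩| = 58.
The index is φ(59) / ord(23) = 58 / 58 = 1.

1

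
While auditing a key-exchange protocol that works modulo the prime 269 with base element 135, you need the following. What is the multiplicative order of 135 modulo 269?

268

By Lagrange's theorem, ord_269(135) divides φ(269) = 269 − 1 = 268 = 2^2 · 67.
Divisors of 268: 1, 2, 4, 67, 134, 268.
Evaluate successive powers at the divisors of 268:
135^1 ≡ 135
135^2 ≡ 202
135^4 ≡ 185
135^67 ≡ 82
135^134 ≡ 268
135^268 ≡ 1
So ord_269(135) = 268.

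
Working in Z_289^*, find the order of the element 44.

ord(44) | φ(289) = φ(17^2) = 17·(17−1) = 272 = 2^4 · 17.
Divisors of 272: 1, 2, 4, 8, 16, 17, 34, 68, 136, 272.
Check 44^d mod 289 for each divisor in increasing order:
44^1 ≡ 44 (mod 289)
44^2 ≡ 202 (mod 289)
44^4 ≡ 55 (mod 289)
44^8 ≡ 135 (mod 289)
44^16 ≡ 18 (mod 289)
44^17 ≡ 214 (mod 289)
44^34 ≡ 134 (mod 289)
44^68 ≡ 38 (mod 289)
44^136 ≡ 288 (mod 289)
44^272 ≡ 1 (mod 289) ✓
Hence ord(44) = 272.

272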